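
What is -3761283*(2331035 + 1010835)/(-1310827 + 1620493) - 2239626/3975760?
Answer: -594930785549980649/14656639240 ≈ -4.0591e+7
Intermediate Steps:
-3761283*(2331035 + 1010835)/(-1310827 + 1620493) - 2239626/3975760 = -3761283/(309666/3341870) - 2239626*1/3975760 = -3761283/(309666*(1/3341870)) - 1119813/1987880 = -3761283/22119/238705 - 1119813/1987880 = -3761283*238705/22119 - 1119813/1987880 = -299279019505/7373 - 1119813/1987880 = -594930785549980649/14656639240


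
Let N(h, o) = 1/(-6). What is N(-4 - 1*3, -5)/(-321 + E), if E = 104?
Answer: 1/1302 ≈ 0.00076805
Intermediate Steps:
N(h, o) = -⅙
N(-4 - 1*3, -5)/(-321 + E) = -1/(6*(-321 + 104)) = -⅙/(-217) = -⅙*(-1/217) = 1/1302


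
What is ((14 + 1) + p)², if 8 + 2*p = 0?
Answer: 121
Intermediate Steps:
p = -4 (p = -4 + (½)*0 = -4 + 0 = -4)
((14 + 1) + p)² = ((14 + 1) - 4)² = (15 - 4)² = 11² = 121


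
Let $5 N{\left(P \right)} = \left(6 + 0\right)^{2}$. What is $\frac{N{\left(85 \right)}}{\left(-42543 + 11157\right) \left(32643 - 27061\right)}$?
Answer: $- \frac{3}{72998605} \approx -4.1097 \cdot 10^{-8}$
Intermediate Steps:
$N{\left(P \right)} = \frac{36}{5}$ ($N{\left(P \right)} = \frac{\left(6 + 0\right)^{2}}{5} = \frac{6^{2}}{5} = \frac{1}{5} \cdot 36 = \frac{36}{5}$)
$\frac{N{\left(85 \right)}}{\left(-42543 + 11157\right) \left(32643 - 27061\right)} = \frac{36}{5 \left(-42543 + 11157\right) \left(32643 - 27061\right)} = \frac{36}{5 \left(\left(-31386\right) 5582\right)} = \frac{36}{5 \left(-175196652\right)} = \frac{36}{5} \left(- \frac{1}{175196652}\right) = - \frac{3}{72998605}$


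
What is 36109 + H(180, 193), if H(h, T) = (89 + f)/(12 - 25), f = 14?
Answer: 469314/13 ≈ 36101.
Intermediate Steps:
H(h, T) = -103/13 (H(h, T) = (89 + 14)/(12 - 25) = 103/(-13) = 103*(-1/13) = -103/13)
36109 + H(180, 193) = 36109 - 103/13 = 469314/13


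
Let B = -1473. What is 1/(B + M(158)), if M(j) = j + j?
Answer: -1/1157 ≈ -0.00086430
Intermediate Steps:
M(j) = 2*j
1/(B + M(158)) = 1/(-1473 + 2*158) = 1/(-1473 + 316) = 1/(-1157) = -1/1157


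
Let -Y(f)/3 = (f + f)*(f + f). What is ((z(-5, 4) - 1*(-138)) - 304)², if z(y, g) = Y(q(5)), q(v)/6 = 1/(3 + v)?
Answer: 477481/16 ≈ 29843.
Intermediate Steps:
q(v) = 6/(3 + v)
Y(f) = -12*f² (Y(f) = -3*(f + f)*(f + f) = -3*2*f*2*f = -12*f²)
z(y, g) = -27/4 (z(y, g) = -12*36/(3 + 5)² = -12*(6/8)² = -12*(6*(⅛))² = -12*(¾)² = -12*9/16 = -27/4)
((z(-5, 4) - 1*(-138)) - 304)² = ((-27/4 - 1*(-138)) - 304)² = ((-27/4 + 138) - 304)² = (525/4 - 304)² = (-691/4)² = 477481/16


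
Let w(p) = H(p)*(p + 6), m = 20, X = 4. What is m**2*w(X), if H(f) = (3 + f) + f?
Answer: 44000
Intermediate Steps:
H(f) = 3 + 2*f
w(p) = (3 + 2*p)*(6 + p) (w(p) = (3 + 2*p)*(p + 6) = (3 + 2*p)*(6 + p))
m**2*w(X) = 20**2*((3 + 2*4)*(6 + 4)) = 400*((3 + 8)*10) = 400*(11*10) = 400*110 = 44000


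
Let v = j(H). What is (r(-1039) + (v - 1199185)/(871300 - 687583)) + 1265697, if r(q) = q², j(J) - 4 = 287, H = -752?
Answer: 430855216412/183717 ≈ 2.3452e+6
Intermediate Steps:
j(J) = 291 (j(J) = 4 + 287 = 291)
v = 291
(r(-1039) + (v - 1199185)/(871300 - 687583)) + 1265697 = ((-1039)² + (291 - 1199185)/(871300 - 687583)) + 1265697 = (1079521 - 1198894/183717) + 1265697 = 198325160663/183717 + 1265697 = 430855216412/183717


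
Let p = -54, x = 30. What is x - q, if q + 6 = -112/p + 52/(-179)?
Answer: 165368/4833 ≈ 34.216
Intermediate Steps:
q = -20378/4833 (q = -6 + (-112/(-54) + 52/(-179)) = -6 + (-112*(-1/54) + 52*(-1/179)) = -6 + (56/27 - 52/179) = -6 + 8620/4833 = -20378/4833 ≈ -4.2164)
x - q = 30 - 1*(-20378/4833) = 30 + 20378/4833 = 165368/4833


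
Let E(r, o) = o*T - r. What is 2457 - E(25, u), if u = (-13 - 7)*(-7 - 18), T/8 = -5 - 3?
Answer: 34482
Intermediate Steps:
T = -64 (T = 8*(-5 - 3) = 8*(-8) = -64)
u = 500 (u = -20*(-25) = 500)
E(r, o) = -r - 64*o (E(r, o) = o*(-64) - r = -64*o - r = -r - 64*o)
2457 - E(25, u) = 2457 - (-1*25 - 64*500) = 2457 - (-25 - 32000) = 2457 - 1*(-32025) = 2457 + 32025 = 34482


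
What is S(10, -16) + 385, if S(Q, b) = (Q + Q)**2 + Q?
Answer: 795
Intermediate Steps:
S(Q, b) = Q + 4*Q**2 (S(Q, b) = (2*Q)**2 + Q = 4*Q**2 + Q = Q + 4*Q**2)
S(10, -16) + 385 = 10*(1 + 4*10) + 385 = 10*(1 + 40) + 385 = 10*41 + 385 = 410 + 385 = 795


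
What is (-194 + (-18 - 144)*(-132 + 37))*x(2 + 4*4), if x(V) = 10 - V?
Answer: -121568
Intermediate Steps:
(-194 + (-18 - 144)*(-132 + 37))*x(2 + 4*4) = (-194 + (-18 - 144)*(-132 + 37))*(10 - (2 + 4*4)) = (-194 - 162*(-95))*(10 - (2 + 16)) = (-194 + 15390)*(10 - 1*18) = 15196*(10 - 18) = 15196*(-8) = -121568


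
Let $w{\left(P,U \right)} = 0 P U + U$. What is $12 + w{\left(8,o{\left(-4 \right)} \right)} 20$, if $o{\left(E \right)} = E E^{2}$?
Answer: $-1268$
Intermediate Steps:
$o{\left(E \right)} = E^{3}$
$w{\left(P,U \right)} = U$ ($w{\left(P,U \right)} = 0 U + U = 0 + U = U$)
$12 + w{\left(8,o{\left(-4 \right)} \right)} 20 = 12 + \left(-4\right)^{3} \cdot 20 = 12 - 1280 = -1268$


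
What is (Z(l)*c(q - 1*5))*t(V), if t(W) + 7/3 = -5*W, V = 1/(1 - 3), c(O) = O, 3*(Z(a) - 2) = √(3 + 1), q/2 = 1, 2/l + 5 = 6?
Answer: -4/3 ≈ -1.3333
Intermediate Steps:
l = 2 (l = 2/(-5 + 6) = 2/1 = 2*1 = 2)
q = 2 (q = 2*1 = 2)
Z(a) = 8/3 (Z(a) = 2 + √(3 + 1)/3 = 2 + √4/3 = 2 + (⅓)*2 = 2 + ⅔ = 8/3)
V = -½ (V = 1/(-2) = -½ ≈ -0.50000)
t(W) = -7/3 - 5*W
(Z(l)*c(q - 1*5))*t(V) = (8*(2 - 1*5)/3)*(-7/3 - 5*(-½)) = (8*(2 - 5)/3)*(-7/3 + 5/2) = ((8/3)*(-3))*(⅙) = -8*⅙ = -4/3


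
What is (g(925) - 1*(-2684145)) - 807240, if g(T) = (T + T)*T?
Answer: 3588155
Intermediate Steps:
g(T) = 2*T² (g(T) = (2*T)*T = 2*T²)
(g(925) - 1*(-2684145)) - 807240 = (2*925² - 1*(-2684145)) - 807240 = (2*855625 + 2684145) - 807240 = (1711250 + 2684145) - 807240 = 4395395 - 807240 = 3588155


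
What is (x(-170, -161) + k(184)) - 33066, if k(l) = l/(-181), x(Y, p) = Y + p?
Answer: -6045041/181 ≈ -33398.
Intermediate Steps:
k(l) = -l/181 (k(l) = l*(-1/181) = -l/181)
(x(-170, -161) + k(184)) - 33066 = ((-170 - 161) - 1/181*184) - 33066 = (-331 - 184/181) - 33066 = -60095/181 - 33066 = -6045041/181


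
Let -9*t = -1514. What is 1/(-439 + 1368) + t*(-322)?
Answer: -452894923/8361 ≈ -54168.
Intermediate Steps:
t = 1514/9 (t = -⅑*(-1514) = 1514/9 ≈ 168.22)
1/(-439 + 1368) + t*(-322) = 1/(-439 + 1368) + (1514/9)*(-322) = 1/929 - 487508/9 = -452894923/8361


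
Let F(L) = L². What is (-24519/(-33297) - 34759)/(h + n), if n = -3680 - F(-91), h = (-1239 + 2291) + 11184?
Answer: -35071088/277475 ≈ -126.39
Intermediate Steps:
h = 12236 (h = 1052 + 11184 = 12236)
n = -11961 (n = -3680 - 1*(-91)² = -3680 - 1*8281 = -3680 - 8281 = -11961)
(-24519/(-33297) - 34759)/(h + n) = (-24519/(-33297) - 34759)/(12236 - 11961) = (-24519*(-1/33297) - 34759)/275 = (743/1009 - 34759)*(1/275) = -35071088/1009*1/275 = -35071088/277475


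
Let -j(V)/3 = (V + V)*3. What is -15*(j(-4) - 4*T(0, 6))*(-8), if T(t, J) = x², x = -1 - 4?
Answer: -3360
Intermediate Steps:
x = -5
T(t, J) = 25 (T(t, J) = (-5)² = 25)
j(V) = -18*V (j(V) = -3*(V + V)*3 = -3*2*V*3 = -18*V)
-15*(j(-4) - 4*T(0, 6))*(-8) = -15*(-18*(-4) - 4*25)*(-8) = -15*(72 - 100)*(-8) = -15*(-28)*(-8) = 420*(-8) = -3360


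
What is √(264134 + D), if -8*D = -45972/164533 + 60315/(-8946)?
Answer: √254335541523055464295803/981274812 ≈ 513.94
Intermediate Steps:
D = 3445024469/3925099248 (D = -(-45972/164533 + 60315/(-8946))/8 = -(-45972*1/164533 + 60315*(-1/8946))/8 = -(-45972/164533 - 20105/2982)/8 = -⅛*(-3445024469/490637406) = 3445024469/3925099248 ≈ 0.87769)
√(264134 + D) = √(264134 + 3445024469/3925099248) = √(1036755609795701/3925099248) = √254335541523055464295803/981274812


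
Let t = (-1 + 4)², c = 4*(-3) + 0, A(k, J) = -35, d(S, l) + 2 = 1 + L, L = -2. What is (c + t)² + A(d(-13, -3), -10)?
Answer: -26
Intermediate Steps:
d(S, l) = -3 (d(S, l) = -2 + (1 - 2) = -2 - 1 = -3)
c = -12 (c = -12 + 0 = -12)
t = 9 (t = 3² = 9)
(c + t)² + A(d(-13, -3), -10) = (-12 + 9)² - 35 = (-3)² - 35 = 9 - 35 = -26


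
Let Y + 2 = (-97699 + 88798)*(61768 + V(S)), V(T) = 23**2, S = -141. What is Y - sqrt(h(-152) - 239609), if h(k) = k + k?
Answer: -554505599 - 3*I*sqrt(26657) ≈ -5.5451e+8 - 489.81*I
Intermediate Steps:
h(k) = 2*k
V(T) = 529
Y = -554505599 (Y = -2 + (-97699 + 88798)*(61768 + 529) = -2 - 8901*62297 = -2 - 554505597 = -554505599)
Y - sqrt(h(-152) - 239609) = -554505599 - sqrt(2*(-152) - 239609) = -554505599 - sqrt(-304 - 239609) = -554505599 - sqrt(-239913) = -554505599 - 3*I*sqrt(26657)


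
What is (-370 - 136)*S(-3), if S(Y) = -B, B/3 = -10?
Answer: -15180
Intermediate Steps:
B = -30 (B = 3*(-10) = -30)
S(Y) = 30 (S(Y) = -1*(-30) = 30)
(-370 - 136)*S(-3) = (-370 - 136)*30 = -506*30 = -15180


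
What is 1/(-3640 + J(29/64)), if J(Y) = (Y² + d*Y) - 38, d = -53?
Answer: -4096/15162615 ≈ -0.00027014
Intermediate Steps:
J(Y) = -38 + Y² - 53*Y (J(Y) = (Y² - 53*Y) - 38 = -38 + Y² - 53*Y)
1/(-3640 + J(29/64)) = 1/(-3640 + (-38 + (29/64)² - 1537/64)) = 1/(-3640 + (-38 + (29*(1/64))² - 1537/64)) = 1/(-3640 + (-38 + (29/64)² - 53*29/64)) = 1/(-3640 + (-38 + 841/4096 - 1537/64)) = 1/(-3640 - 253175/4096) = 1/(-15162615/4096) = -4096/15162615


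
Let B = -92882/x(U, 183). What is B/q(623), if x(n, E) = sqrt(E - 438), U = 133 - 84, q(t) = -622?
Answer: -46441*I*sqrt(255)/79305 ≈ -9.3513*I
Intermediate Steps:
U = 49
x(n, E) = sqrt(-438 + E)
B = 92882*I*sqrt(255)/255 (B = -92882/sqrt(-438 + 183) = -92882*(-I*sqrt(255)/255) = -(-92882)*I*sqrt(255)/255 = 92882*I*sqrt(255)/255 ≈ 5816.5*I)
B/q(623) = (92882*I*sqrt(255)/255)/(-622) = (92882*I*sqrt(255)/255)*(-1/622) = -46441*I*sqrt(255)/79305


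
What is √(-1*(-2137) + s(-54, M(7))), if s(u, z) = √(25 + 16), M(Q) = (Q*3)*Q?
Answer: √(2137 + √41) ≈ 46.297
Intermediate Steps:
M(Q) = 3*Q² (M(Q) = (3*Q)*Q = 3*Q²)
s(u, z) = √41
√(-1*(-2137) + s(-54, M(7))) = √(-1*(-2137) + √41) = √(2137 + √41)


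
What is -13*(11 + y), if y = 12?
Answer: -299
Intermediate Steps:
-13*(11 + y) = -13*(11 + 12) = -13*23 = -299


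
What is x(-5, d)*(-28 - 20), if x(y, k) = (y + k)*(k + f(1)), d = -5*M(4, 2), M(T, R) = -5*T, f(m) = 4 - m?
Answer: -469680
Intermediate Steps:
d = 100 (d = -(-25)*4 = -5*(-20) = 100)
x(y, k) = (3 + k)*(k + y) (x(y, k) = (y + k)*(k + (4 - 1*1)) = (k + y)*(k + (4 - 1)) = (k + y)*(k + 3) = (k + y)*(3 + k) = (3 + k)*(k + y))
x(-5, d)*(-28 - 20) = (100² + 3*100 + 3*(-5) + 100*(-5))*(-28 - 20) = (10000 + 300 - 15 - 500)*(-48) = 9785*(-48) = -469680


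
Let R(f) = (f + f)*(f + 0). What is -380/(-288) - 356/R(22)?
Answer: 8291/8712 ≈ 0.95168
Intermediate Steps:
R(f) = 2*f² (R(f) = (2*f)*f = 2*f²)
-380/(-288) - 356/R(22) = -380/(-288) - 356/(2*22²) = -380*(-1/288) - 356/(2*484) = 95/72 - 356/968 = 95/72 - 356*1/968 = 95/72 - 89/242 = 8291/8712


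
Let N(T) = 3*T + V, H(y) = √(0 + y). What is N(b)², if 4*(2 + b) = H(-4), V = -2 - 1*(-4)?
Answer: 55/4 - 12*I ≈ 13.75 - 12.0*I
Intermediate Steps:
V = 2 (V = -2 + 4 = 2)
H(y) = √y
b = -2 + I/2 (b = -2 + √(-4)/4 = -2 + (2*I)/4 = -2 + I/2 ≈ -2.0 + 0.5*I)
N(T) = 2 + 3*T (N(T) = 3*T + 2 = 2 + 3*T)
N(b)² = (2 + 3*(-2 + I/2))² = (2 + (-6 + 3*I/2))² = (-4 + 3*I/2)²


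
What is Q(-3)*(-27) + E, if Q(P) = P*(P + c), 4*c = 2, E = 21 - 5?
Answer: -373/2 ≈ -186.50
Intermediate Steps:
E = 16
c = ½ (c = (¼)*2 = ½ ≈ 0.50000)
Q(P) = P*(½ + P) (Q(P) = P*(P + ½) = P*(½ + P))
Q(-3)*(-27) + E = -3*(½ - 3)*(-27) + 16 = -3*(-5/2)*(-27) + 16 = (15/2)*(-27) + 16 = -405/2 + 16 = -373/2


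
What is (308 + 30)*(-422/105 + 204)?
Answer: 7097324/105 ≈ 67594.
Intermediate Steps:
(308 + 30)*(-422/105 + 204) = 338*(-422*1/105 + 204) = 338*(-422/105 + 204) = 338*(20998/105) = 7097324/105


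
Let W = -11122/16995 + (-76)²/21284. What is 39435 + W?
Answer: 3566087987443/90430395 ≈ 39435.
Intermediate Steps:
W = -34639382/90430395 (W = -11122*1/16995 + 5776*(1/21284) = -11122/16995 + 1444/5321 = -34639382/90430395 ≈ -0.38305)
39435 + W = 39435 - 34639382/90430395 = 3566087987443/90430395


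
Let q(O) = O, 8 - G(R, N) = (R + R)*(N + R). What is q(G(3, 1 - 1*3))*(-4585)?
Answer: -9170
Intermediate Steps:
G(R, N) = 8 - 2*R*(N + R) (G(R, N) = 8 - (R + R)*(N + R) = 8 - 2*R*(N + R))
q(G(3, 1 - 1*3))*(-4585) = (8 - 2*3² - 2*(1 - 1*3)*3)*(-4585) = (8 - 2*9 - 2*(1 - 3)*3)*(-4585) = (8 - 18 - 2*(-2)*3)*(-4585) = (8 - 18 + 12)*(-4585) = 2*(-4585) = -9170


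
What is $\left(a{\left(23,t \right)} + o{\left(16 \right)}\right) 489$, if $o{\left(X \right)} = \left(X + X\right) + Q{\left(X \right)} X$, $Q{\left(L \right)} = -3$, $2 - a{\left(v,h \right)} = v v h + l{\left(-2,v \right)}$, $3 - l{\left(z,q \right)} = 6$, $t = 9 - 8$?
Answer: $-264060$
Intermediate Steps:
$t = 1$
$l{\left(z,q \right)} = -3$ ($l{\left(z,q \right)} = 3 - 6 = -3$)
$a{\left(v,h \right)} = 5 - h v^{2}$ ($a{\left(v,h \right)} = 2 - \left(v v h - 3\right) = 2 - \left(v^{2} h - 3\right) = 2 - \left(h v^{2} - 3\right) = 2 - \left(-3 + h v^{2}\right) = 5 - h v^{2}$)
$o{\left(X \right)} = - X$ ($o{\left(X \right)} = \left(X + X\right) - 3 X = 2 X - 3 X = - X$)
$\left(a{\left(23,t \right)} + o{\left(16 \right)}\right) 489 = \left(\left(5 - 1 \cdot 23^{2}\right) - 16\right) 489 = \left(\left(5 - 1 \cdot 529\right) - 16\right) 489 = \left(\left(5 - 529\right) - 16\right) 489 = \left(-524 - 16\right) 489 = \left(-540\right) 489 = -264060$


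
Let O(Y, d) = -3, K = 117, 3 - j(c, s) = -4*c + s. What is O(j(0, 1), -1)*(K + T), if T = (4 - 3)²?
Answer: -354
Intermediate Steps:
j(c, s) = 3 - s + 4*c (j(c, s) = 3 - (-4*c + s) = 3 - (s - 4*c) = 3 + (-s + 4*c) = 3 - s + 4*c)
T = 1 (T = 1² = 1)
O(j(0, 1), -1)*(K + T) = -3*(117 + 1) = -3*118 = -354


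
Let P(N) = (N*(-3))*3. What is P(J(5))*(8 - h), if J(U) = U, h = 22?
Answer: 630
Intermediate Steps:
P(N) = -9*N (P(N) = -3*N*3 = -9*N)
P(J(5))*(8 - h) = (-9*5)*(8 - 1*22) = -45*(8 - 22) = -45*(-14) = 630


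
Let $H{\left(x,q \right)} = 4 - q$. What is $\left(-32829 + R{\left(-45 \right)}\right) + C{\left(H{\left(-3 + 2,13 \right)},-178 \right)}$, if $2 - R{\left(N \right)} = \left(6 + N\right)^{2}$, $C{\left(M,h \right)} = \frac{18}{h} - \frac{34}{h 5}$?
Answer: $- \frac{15284888}{445} \approx -34348.0$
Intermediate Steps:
$C{\left(M,h \right)} = \frac{56}{5 h}$ ($C{\left(M,h \right)} = \frac{18}{h} - \frac{34}{5 h} = \frac{56}{5 h}$)
$R{\left(N \right)} = 2 - \left(6 + N\right)^{2}$
$\left(-32829 + R{\left(-45 \right)}\right) + C{\left(H{\left(-3 + 2,13 \right)},-178 \right)} = \left(-32829 + \left(2 - \left(6 - 45\right)^{2}\right)\right) + \frac{56}{5 \left(-178\right)} = \left(-32829 + \left(2 - \left(-39\right)^{2}\right)\right) + \frac{56}{5} \left(- \frac{1}{178}\right) = \left(-32829 + \left(2 - 1521\right)\right) - \frac{28}{445} = \left(-32829 - 1519\right) - \frac{28}{445} = -34348 - \frac{28}{445} = - \frac{15284888}{445}$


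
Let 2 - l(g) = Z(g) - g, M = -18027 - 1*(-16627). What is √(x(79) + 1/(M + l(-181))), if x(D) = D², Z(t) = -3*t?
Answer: 3*√3122499658/2122 ≈ 79.000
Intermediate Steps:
M = -1400 (M = -18027 + 16627 = -1400)
l(g) = 2 + 4*g (l(g) = 2 - (-3*g - g) = 2 - (-4)*g = 2 + 4*g)
√(x(79) + 1/(M + l(-181))) = √(79² + 1/(-1400 + (2 + 4*(-181)))) = √(6241 + 1/(-1400 + (2 - 724))) = √(6241 + 1/(-1400 - 722)) = √(6241 + 1/(-2122)) = √(6241 - 1/2122) = √(13243401/2122) = 3*√3122499658/2122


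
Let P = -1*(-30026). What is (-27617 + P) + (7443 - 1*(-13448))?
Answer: 23300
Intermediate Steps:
P = 30026
(-27617 + P) + (7443 - 1*(-13448)) = (-27617 + 30026) + (7443 - 1*(-13448)) = 2409 + (7443 + 13448) = 2409 + 20891 = 23300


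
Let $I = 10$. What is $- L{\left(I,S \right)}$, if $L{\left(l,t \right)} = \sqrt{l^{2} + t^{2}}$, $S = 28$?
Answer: $- 2 \sqrt{221} \approx -29.732$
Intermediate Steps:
$- L{\left(I,S \right)} = - \sqrt{10^{2} + 28^{2}} = - \sqrt{100 + 784} = - \sqrt{884} = - 2 \sqrt{221}$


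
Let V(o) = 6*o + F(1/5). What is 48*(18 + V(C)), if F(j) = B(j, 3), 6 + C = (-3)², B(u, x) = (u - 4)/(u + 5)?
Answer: 22008/13 ≈ 1692.9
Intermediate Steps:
B(u, x) = (-4 + u)/(5 + u)
C = 3 (C = -6 + (-3)² = -6 + 9 = 3)
F(j) = (-4 + j)/(5 + j)
V(o) = -19/26 + 6*o (V(o) = 6*o + (-4 + 1/5)/(5 + 1/5) = 6*o + (-4 + ⅕)/(5 + ⅕) = 6*o - 19/5/(26/5) = 6*o + (5/26)*(-19/5) = 6*o - 19/26 = -19/26 + 6*o)
48*(18 + V(C)) = 48*(18 + (-19/26 + 6*3)) = 48*(18 + (-19/26 + 18)) = 48*(18 + 449/26) = 48*(917/26) = 22008/13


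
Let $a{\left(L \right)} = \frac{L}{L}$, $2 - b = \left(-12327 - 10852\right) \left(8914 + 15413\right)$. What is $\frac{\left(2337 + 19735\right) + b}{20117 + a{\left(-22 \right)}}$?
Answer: $\frac{26852267}{958} \approx 28030.0$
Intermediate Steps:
$b = 563875535$ ($b = 2 - \left(-12327 - 10852\right) \left(8914 + 15413\right) = 2 - \left(-23179\right) 24327 = 2 - -563875533 = 2 + 563875533 = 563875535$)
$a{\left(L \right)} = 1$
$\frac{\left(2337 + 19735\right) + b}{20117 + a{\left(-22 \right)}} = \frac{\left(2337 + 19735\right) + 563875535}{20117 + 1} = \frac{22072 + 563875535}{20118} = 563897607 \cdot \frac{1}{20118} = \frac{26852267}{958}$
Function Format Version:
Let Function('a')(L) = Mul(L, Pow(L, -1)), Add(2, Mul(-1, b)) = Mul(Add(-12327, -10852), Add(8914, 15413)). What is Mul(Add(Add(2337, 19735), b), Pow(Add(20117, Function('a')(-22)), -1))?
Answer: Rational(26852267, 958) ≈ 28030.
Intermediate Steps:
b = 563875535 (b = Add(2, Mul(-1, Mul(Add(-12327, -10852), Add(8914, 15413)))) = Add(2, Mul(-1, Mul(-23179, 24327))) = Add(2, Mul(-1, -563875533)) = Add(2, 563875533) = 563875535)
Function('a')(L) = 1
Mul(Add(Add(2337, 19735), b), Pow(Add(20117, Function('a')(-22)), -1)) = Mul(Add(Add(2337, 19735), 563875535), Pow(Add(20117, 1), -1)) = Mul(Add(22072, 563875535), Pow(20118, -1)) = Mul(563897607, Rational(1, 20118)) = Rational(26852267, 958)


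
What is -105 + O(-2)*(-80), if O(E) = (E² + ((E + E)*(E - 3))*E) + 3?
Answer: 2535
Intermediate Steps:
O(E) = 3 + E² + 2*E²*(-3 + E) (O(E) = (E² + ((2*E)*(-3 + E))*E) + 3 = (E² + (2*E*(-3 + E))*E) + 3 = (E² + 2*E²*(-3 + E)) + 3 = 3 + E² + 2*E²*(-3 + E))
-105 + O(-2)*(-80) = -105 + (3 - 5*(-2)² + 2*(-2)³)*(-80) = -105 + (3 - 5*4 + 2*(-8))*(-80) = -105 + (3 - 20 - 16)*(-80) = -105 - 33*(-80) = -105 + 2640 = 2535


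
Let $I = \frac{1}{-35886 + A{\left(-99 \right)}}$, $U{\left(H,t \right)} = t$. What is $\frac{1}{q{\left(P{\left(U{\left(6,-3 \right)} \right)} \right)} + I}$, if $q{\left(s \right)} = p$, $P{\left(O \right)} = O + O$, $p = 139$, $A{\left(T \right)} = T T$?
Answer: $\frac{26085}{3625814} \approx 0.0071942$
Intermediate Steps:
$A{\left(T \right)} = T^{2}$
$P{\left(O \right)} = 2 O$
$q{\left(s \right)} = 139$
$I = - \frac{1}{26085}$ ($I = \frac{1}{-35886 + \left(-99\right)^{2}} = \frac{1}{-35886 + 9801} = \frac{1}{-26085} = - \frac{1}{26085} \approx -3.8336 \cdot 10^{-5}$)
$\frac{1}{q{\left(P{\left(U{\left(6,-3 \right)} \right)} \right)} + I} = \frac{1}{139 - \frac{1}{26085}} = \frac{1}{\frac{3625814}{26085}} = \frac{26085}{3625814}$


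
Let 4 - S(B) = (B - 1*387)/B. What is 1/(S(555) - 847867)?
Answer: -185/156854711 ≈ -1.1794e-6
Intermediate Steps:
S(B) = 4 - (-387 + B)/B (S(B) = 4 - (B - 1*387)/B = 4 - (B - 387)/B = 4 - (-387 + B)/B)
1/(S(555) - 847867) = 1/((3 + 387/555) - 847867) = 1/((3 + 387*(1/555)) - 847867) = 1/((3 + 129/185) - 847867) = 1/(684/185 - 847867) = 1/(-156854711/185) = -185/156854711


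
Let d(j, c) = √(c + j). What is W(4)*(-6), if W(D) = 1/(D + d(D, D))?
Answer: -3 + 3*√2/2 ≈ -0.87868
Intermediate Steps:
W(D) = 1/(D + √2*√D) (W(D) = 1/(D + √(D + D)) = 1/(D + √(2*D)) = 1/(D + √2*√D))
W(4)*(-6) = -6/(4 + √2*√4) = -6/(4 + √2*2) = -6/(4 + 2*√2)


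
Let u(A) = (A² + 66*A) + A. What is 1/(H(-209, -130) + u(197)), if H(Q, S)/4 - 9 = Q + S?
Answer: 1/50688 ≈ 1.9729e-5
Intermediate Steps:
H(Q, S) = 36 + 4*Q + 4*S (H(Q, S) = 36 + 4*(Q + S) = 36 + (4*Q + 4*S) = 36 + 4*Q + 4*S)
u(A) = A² + 67*A
1/(H(-209, -130) + u(197)) = 1/((36 + 4*(-209) + 4*(-130)) + 197*(67 + 197)) = 1/((36 - 836 - 520) + 197*264) = 1/(-1320 + 52008) = 1/50688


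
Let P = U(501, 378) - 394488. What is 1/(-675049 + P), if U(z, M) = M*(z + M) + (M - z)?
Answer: -1/737398 ≈ -1.3561e-6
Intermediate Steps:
U(z, M) = M - z + M*(M + z) (U(z, M) = M*(M + z) + (M - z) = M - z + M*(M + z))
P = -62349 (P = (378 + 378² - 1*501 + 378*501) - 394488 = (378 + 142884 - 501 + 189378) - 394488 = 332139 - 394488 = -62349)
1/(-675049 + P) = 1/(-675049 - 62349) = 1/(-737398) = -1/737398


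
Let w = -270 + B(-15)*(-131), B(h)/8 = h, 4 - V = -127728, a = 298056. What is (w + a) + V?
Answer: 441238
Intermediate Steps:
V = 127732 (V = 4 - 1*(-127728) = 4 + 127728 = 127732)
B(h) = 8*h
w = 15450 (w = -270 + (8*(-15))*(-131) = -270 - 120*(-131) = -270 + 15720 = 15450)
(w + a) + V = (15450 + 298056) + 127732 = 313506 + 127732 = 441238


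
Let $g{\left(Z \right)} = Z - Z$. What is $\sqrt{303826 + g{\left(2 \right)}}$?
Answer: $\sqrt{303826} \approx 551.2$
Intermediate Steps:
$g{\left(Z \right)} = 0$
$\sqrt{303826 + g{\left(2 \right)}} = \sqrt{303826 + 0} = \sqrt{303826}$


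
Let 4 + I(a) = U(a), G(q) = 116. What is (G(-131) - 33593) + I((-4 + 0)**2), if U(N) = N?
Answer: -33465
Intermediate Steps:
I(a) = -4 + a
(G(-131) - 33593) + I((-4 + 0)**2) = (116 - 33593) + (-4 + (-4 + 0)**2) = -33477 + (-4 + (-4)**2) = -33477 + (-4 + 16) = -33477 + 12 = -33465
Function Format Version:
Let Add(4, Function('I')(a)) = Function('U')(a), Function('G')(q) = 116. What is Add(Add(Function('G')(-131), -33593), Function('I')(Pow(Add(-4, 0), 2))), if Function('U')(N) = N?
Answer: -33465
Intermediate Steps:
Function('I')(a) = Add(-4, a)
Add(Add(Function('G')(-131), -33593), Function('I')(Pow(Add(-4, 0), 2))) = Add(Add(116, -33593), Add(-4, Pow(Add(-4, 0), 2))) = Add(-33477, Add(-4, Pow(-4, 2))) = Add(-33477, Add(-4, 16)) = Add(-33477, 12) = -33465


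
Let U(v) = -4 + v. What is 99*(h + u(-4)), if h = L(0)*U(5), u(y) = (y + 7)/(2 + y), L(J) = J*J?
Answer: -297/2 ≈ -148.50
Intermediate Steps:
L(J) = J²
u(y) = (7 + y)/(2 + y)
h = 0 (h = 0²*(-4 + 5) = 0*1 = 0)
99*(h + u(-4)) = 99*(0 + (7 - 4)/(2 - 4)) = 99*(0 + 3/(-2)) = 99*(0 - ½*3) = 99*(0 - 3/2) = 99*(-3/2) = -297/2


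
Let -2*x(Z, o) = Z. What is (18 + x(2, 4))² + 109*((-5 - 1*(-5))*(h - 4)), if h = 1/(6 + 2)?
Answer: 289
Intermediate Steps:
x(Z, o) = -Z/2
h = ⅛ (h = 1/8 = ⅛ ≈ 0.12500)
(18 + x(2, 4))² + 109*((-5 - 1*(-5))*(h - 4)) = (18 - ½*2)² + 109*((-5 - 1*(-5))*(⅛ - 4)) = (18 - 1)² + 109*((-5 + 5)*(-31/8)) = 17² + 109*(0*(-31/8)) = 289 + 109*0 = 289 + 0 = 289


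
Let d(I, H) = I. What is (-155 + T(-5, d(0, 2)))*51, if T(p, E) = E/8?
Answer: -7905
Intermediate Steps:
T(p, E) = E/8 (T(p, E) = E*(1/8) = E/8)
(-155 + T(-5, d(0, 2)))*51 = (-155 + (1/8)*0)*51 = (-155 + 0)*51 = -155*51 = -7905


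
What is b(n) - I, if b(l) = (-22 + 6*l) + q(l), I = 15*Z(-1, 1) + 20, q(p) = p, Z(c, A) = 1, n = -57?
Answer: -456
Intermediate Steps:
I = 35 (I = 15*1 + 20 = 15 + 20 = 35)
b(l) = -22 + 7*l (b(l) = (-22 + 6*l) + l = -22 + 7*l)
b(n) - I = (-22 + 7*(-57)) - 1*35 = (-22 - 399) - 35 = -421 - 35 = -456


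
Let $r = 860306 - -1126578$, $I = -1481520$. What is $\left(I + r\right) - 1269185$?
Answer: $-763821$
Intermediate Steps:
$r = 1986884$ ($r = 860306 + 1126578 = 1986884$)
$\left(I + r\right) - 1269185 = \left(-1481520 + 1986884\right) - 1269185 = 505364 - 1269185 = -763821$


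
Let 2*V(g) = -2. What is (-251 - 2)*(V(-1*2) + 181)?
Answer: -45540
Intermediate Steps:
V(g) = -1 (V(g) = (1/2)*(-2) = -1)
(-251 - 2)*(V(-1*2) + 181) = (-251 - 2)*(-1 + 181) = -253*180 = -45540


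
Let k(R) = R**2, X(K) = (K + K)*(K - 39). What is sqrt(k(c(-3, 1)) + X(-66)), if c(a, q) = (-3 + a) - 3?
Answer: 3*sqrt(1549) ≈ 118.07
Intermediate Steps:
c(a, q) = -6 + a
X(K) = 2*K*(-39 + K) (X(K) = (2*K)*(-39 + K) = 2*K*(-39 + K))
sqrt(k(c(-3, 1)) + X(-66)) = sqrt((-6 - 3)**2 + 2*(-66)*(-39 - 66)) = sqrt((-9)**2 + 2*(-66)*(-105)) = sqrt(81 + 13860) = sqrt(13941) = 3*sqrt(1549)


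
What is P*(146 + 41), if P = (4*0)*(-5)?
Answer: 0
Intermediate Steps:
P = 0 (P = 0*(-5) = 0)
P*(146 + 41) = 0*(146 + 41) = 0*187 = 0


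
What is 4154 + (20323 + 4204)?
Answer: 28681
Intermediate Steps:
4154 + (20323 + 4204) = 4154 + 24527 = 28681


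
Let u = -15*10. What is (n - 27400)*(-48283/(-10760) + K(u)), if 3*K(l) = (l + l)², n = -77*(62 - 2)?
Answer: -516880101083/538 ≈ -9.6074e+8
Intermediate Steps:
u = -150
n = -4620 (n = -77*60 = -4620)
K(l) = 4*l²/3 (K(l) = (l + l)²/3 = (2*l)²/3 = (4*l²)/3 = 4*l²/3)
(n - 27400)*(-48283/(-10760) + K(u)) = (-4620 - 27400)*(-48283/(-10760) + (4/3)*(-150)²) = -32020*(-48283*(-1/10760) + (4/3)*22500) = -32020*(48283/10760 + 30000) = -32020*322848283/10760 = -516880101083/538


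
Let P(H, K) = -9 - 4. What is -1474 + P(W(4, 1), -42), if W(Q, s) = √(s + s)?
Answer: -1487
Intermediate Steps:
W(Q, s) = √2*√s (W(Q, s) = √(2*s) = √2*√s)
P(H, K) = -13
-1474 + P(W(4, 1), -42) = -1474 - 13 = -1487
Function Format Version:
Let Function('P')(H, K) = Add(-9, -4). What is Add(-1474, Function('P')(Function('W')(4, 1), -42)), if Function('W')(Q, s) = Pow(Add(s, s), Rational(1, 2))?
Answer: -1487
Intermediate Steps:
Function('W')(Q, s) = Mul(Pow(2, Rational(1, 2)), Pow(s, Rational(1, 2))) (Function('W')(Q, s) = Pow(Mul(2, s), Rational(1, 2)) = Mul(Pow(2, Rational(1, 2)), Pow(s, Rational(1, 2))))
Function('P')(H, K) = -13
Add(-1474, Function('P')(Function('W')(4, 1), -42)) = Add(-1474, -13) = -1487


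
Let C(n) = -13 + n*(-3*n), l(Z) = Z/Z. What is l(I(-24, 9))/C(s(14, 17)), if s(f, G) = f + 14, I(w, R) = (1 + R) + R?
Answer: -1/2365 ≈ -0.00042283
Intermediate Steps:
I(w, R) = 1 + 2*R
s(f, G) = 14 + f
l(Z) = 1
C(n) = -13 - 3*n²
l(I(-24, 9))/C(s(14, 17)) = 1/(-13 - 3*(14 + 14)²) = 1/(-13 - 3*28²) = 1/(-13 - 3*784) = 1/(-13 - 2352) = 1/(-2365) = 1*(-1/2365) = -1/2365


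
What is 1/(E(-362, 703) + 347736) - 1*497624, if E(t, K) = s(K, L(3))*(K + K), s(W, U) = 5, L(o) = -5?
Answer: -176540075983/354766 ≈ -4.9762e+5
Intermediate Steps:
E(t, K) = 10*K (E(t, K) = 5*(K + K) = 5*(2*K) = 10*K)
1/(E(-362, 703) + 347736) - 1*497624 = 1/(10*703 + 347736) - 1*497624 = 1/(7030 + 347736) - 497624 = 1/354766 - 497624 = -176540075983/354766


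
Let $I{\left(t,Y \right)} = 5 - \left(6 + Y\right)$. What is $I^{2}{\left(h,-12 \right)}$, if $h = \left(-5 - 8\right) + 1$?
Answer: $121$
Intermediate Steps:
$h = -12$ ($h = \left(-5 - 8\right) + 1 = -13 + 1 = -12$)
$I{\left(t,Y \right)} = -1 - Y$
$I^{2}{\left(h,-12 \right)} = \left(-1 - -12\right)^{2} = \left(-1 + 12\right)^{2} = 11^{2} = 121$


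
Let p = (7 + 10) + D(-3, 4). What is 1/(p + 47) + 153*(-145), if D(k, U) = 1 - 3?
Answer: -1375469/62 ≈ -22185.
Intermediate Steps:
D(k, U) = -2
p = 15 (p = (7 + 10) - 2 = 17 - 2 = 15)
1/(p + 47) + 153*(-145) = 1/(15 + 47) + 153*(-145) = 1/62 - 22185 = -1375469/62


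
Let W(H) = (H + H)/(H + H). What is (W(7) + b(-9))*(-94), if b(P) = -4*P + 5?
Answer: -3948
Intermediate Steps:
W(H) = 1 (W(H) = (2*H)/((2*H)) = (2*H)*(1/(2*H)) = 1)
b(P) = 5 - 4*P
(W(7) + b(-9))*(-94) = (1 + (5 - 4*(-9)))*(-94) = (1 + (5 + 36))*(-94) = (1 + 41)*(-94) = 42*(-94) = -3948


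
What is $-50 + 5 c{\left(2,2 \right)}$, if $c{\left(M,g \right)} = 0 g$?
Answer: $-50$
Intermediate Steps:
$c{\left(M,g \right)} = 0$
$-50 + 5 c{\left(2,2 \right)} = -50 + 5 \cdot 0 = -50 + 0 = -50$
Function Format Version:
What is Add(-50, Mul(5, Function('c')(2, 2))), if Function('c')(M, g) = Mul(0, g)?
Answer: -50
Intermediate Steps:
Function('c')(M, g) = 0
Add(-50, Mul(5, Function('c')(2, 2))) = Add(-50, Mul(5, 0)) = Add(-50, 0) = -50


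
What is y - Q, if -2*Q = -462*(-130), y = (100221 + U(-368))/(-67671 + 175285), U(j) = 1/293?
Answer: 473451175907/15765451 ≈ 30031.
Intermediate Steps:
U(j) = 1/293
y = 14682377/15765451 (y = (100221 + 1/293)/(-67671 + 175285) = (29364754/293)/107614 = (29364754/293)*(1/107614) = 14682377/15765451 ≈ 0.93130)
Q = -30030 (Q = -(-231)*(-130) = -1/2*60060 = -30030)
y - Q = 14682377/15765451 - 1*(-30030) = 14682377/15765451 + 30030 = 473451175907/15765451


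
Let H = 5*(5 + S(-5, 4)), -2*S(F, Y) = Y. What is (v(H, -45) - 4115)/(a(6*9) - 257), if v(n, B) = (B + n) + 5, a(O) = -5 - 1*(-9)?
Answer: 180/11 ≈ 16.364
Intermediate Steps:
S(F, Y) = -Y/2
a(O) = 4 (a(O) = -5 + 9 = 4)
H = 15 (H = 5*(5 - 1/2*4) = 5*(5 - 2) = 5*3 = 15)
v(n, B) = 5 + B + n
(v(H, -45) - 4115)/(a(6*9) - 257) = ((5 - 45 + 15) - 4115)/(4 - 257) = (-25 - 4115)/(-253) = -4140*(-1/253) = 180/11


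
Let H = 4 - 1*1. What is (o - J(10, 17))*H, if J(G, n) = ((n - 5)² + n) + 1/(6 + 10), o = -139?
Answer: -14403/16 ≈ -900.19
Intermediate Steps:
J(G, n) = 1/16 + n + (-5 + n)² (J(G, n) = ((-5 + n)² + n) + 1/16 = (n + (-5 + n)²) + 1/16 = 1/16 + n + (-5 + n)²)
H = 3 (H = 4 - 1 = 3)
(o - J(10, 17))*H = (-139 - (401/16 + 17² - 9*17))*3 = (-139 - (401/16 + 289 - 153))*3 = (-139 - 1*2577/16)*3 = (-139 - 2577/16)*3 = -4801/16*3 = -14403/16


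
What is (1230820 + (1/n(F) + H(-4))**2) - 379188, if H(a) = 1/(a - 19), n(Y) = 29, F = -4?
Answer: 378881708884/444889 ≈ 8.5163e+5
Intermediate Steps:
H(a) = 1/(-19 + a)
(1230820 + (1/n(F) + H(-4))**2) - 379188 = (1230820 + (1/29 + 1/(-19 - 4))**2) - 379188 = (1230820 + (1/29 + 1/(-23))**2) - 379188 = (1230820 + (1/29 - 1/23)**2) - 379188 = (1230820 + (-6/667)**2) - 379188 = (1230820 + 36/444889) - 379188 = 547578279016/444889 - 379188 = 378881708884/444889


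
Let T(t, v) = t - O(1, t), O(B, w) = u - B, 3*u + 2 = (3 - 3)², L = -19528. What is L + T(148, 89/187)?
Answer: -58135/3 ≈ -19378.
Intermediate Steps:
u = -⅔ (u = -⅔ + (3 - 3)²/3 = -⅔ + (⅓)*0² = -⅔ + (⅓)*0 = -⅔ + 0 = -⅔ ≈ -0.66667)
O(B, w) = -⅔ - B
T(t, v) = 5/3 + t (T(t, v) = t - (-⅔ - 1*1) = t - (-⅔ - 1) = t - 1*(-5/3) = t + 5/3 = 5/3 + t)
L + T(148, 89/187) = -19528 + (5/3 + 148) = -19528 + 449/3 = -58135/3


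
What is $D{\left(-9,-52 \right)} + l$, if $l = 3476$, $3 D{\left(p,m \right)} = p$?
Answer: $3473$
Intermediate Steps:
$D{\left(p,m \right)} = \frac{p}{3}$
$D{\left(-9,-52 \right)} + l = \frac{1}{3} \left(-9\right) + 3476 = -3 + 3476 = 3473$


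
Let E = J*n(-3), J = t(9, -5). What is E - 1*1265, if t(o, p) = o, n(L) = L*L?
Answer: -1184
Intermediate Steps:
n(L) = L²
J = 9
E = 81 (E = 9*(-3)² = 9*9 = 81)
E - 1*1265 = 81 - 1*1265 = 81 - 1265 = -1184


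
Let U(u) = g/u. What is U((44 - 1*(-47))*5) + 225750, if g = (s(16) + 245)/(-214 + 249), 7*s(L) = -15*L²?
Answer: 1006619165/4459 ≈ 2.2575e+5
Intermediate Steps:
s(L) = -15*L²/7 (s(L) = (-15*L²)/7 = -15*L²/7)
g = -425/49 (g = (-15/7*16² + 245)/(-214 + 249) = (-15/7*256 + 245)/35 = (-3840/7 + 245)*(1/35) = -2125/7*1/35 = -425/49 ≈ -8.6735)
U(u) = -425/(49*u)
U((44 - 1*(-47))*5) + 225750 = -425*1/(5*(44 - 1*(-47)))/49 + 225750 = -425*1/(5*(44 + 47))/49 + 225750 = -425/(49*(91*5)) + 225750 = -425/49/455 + 225750 = -425/49*1/455 + 225750 = -85/4459 + 225750 = 1006619165/4459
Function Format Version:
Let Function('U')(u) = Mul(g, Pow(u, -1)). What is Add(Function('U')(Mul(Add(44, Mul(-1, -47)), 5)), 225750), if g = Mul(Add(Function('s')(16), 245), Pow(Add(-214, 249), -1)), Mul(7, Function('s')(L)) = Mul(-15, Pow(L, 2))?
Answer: Rational(1006619165, 4459) ≈ 2.2575e+5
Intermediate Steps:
Function('s')(L) = Mul(Rational(-15, 7), Pow(L, 2)) (Function('s')(L) = Mul(Rational(1, 7), Mul(-15, Pow(L, 2))) = Mul(Rational(-15, 7), Pow(L, 2)))
g = Rational(-425, 49) (g = Mul(Add(Mul(Rational(-15, 7), Pow(16, 2)), 245), Pow(Add(-214, 249), -1)) = Mul(Add(Mul(Rational(-15, 7), 256), 245), Pow(35, -1)) = Mul(Add(Rational(-3840, 7), 245), Rational(1, 35)) = Mul(Rational(-2125, 7), Rational(1, 35)) = Rational(-425, 49) ≈ -8.6735)
Function('U')(u) = Mul(Rational(-425, 49), Pow(u, -1))
Add(Function('U')(Mul(Add(44, Mul(-1, -47)), 5)), 225750) = Add(Mul(Rational(-425, 49), Pow(Mul(Add(44, Mul(-1, -47)), 5), -1)), 225750) = Add(Mul(Rational(-425, 49), Pow(Mul(Add(44, 47), 5), -1)), 225750) = Add(Mul(Rational(-425, 49), Pow(Mul(91, 5), -1)), 225750) = Add(Mul(Rational(-425, 49), Pow(455, -1)), 225750) = Add(Mul(Rational(-425, 49), Rational(1, 455)), 225750) = Add(Rational(-85, 4459), 225750) = Rational(1006619165, 4459)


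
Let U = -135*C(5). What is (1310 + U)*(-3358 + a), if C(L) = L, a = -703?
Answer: -2578735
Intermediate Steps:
U = -675 (U = -135*5 = -675)
(1310 + U)*(-3358 + a) = (1310 - 675)*(-3358 - 703) = 635*(-4061) = -2578735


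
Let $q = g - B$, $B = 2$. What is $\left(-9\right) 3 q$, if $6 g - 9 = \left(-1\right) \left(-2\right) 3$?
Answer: $- \frac{27}{2} \approx -13.5$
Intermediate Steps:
$g = \frac{5}{2}$ ($g = \frac{3}{2} + \frac{\left(-1\right) \left(-2\right) 3}{6} = \frac{3}{2} + \frac{2 \cdot 3}{6} = \frac{3}{2} + \frac{1}{6} \cdot 6 = \frac{3}{2} + 1 = \frac{5}{2} \approx 2.5$)
$q = \frac{1}{2}$ ($q = \frac{5}{2} - 2 = \frac{1}{2} \approx 0.5$)
$\left(-9\right) 3 q = \left(-9\right) 3 \cdot \frac{1}{2} = \left(-27\right) \frac{1}{2} = - \frac{27}{2}$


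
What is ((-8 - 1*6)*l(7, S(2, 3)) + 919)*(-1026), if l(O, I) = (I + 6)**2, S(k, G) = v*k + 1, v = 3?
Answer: 1484622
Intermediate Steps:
S(k, G) = 1 + 3*k (S(k, G) = 3*k + 1 = 1 + 3*k)
l(O, I) = (6 + I)**2
((-8 - 1*6)*l(7, S(2, 3)) + 919)*(-1026) = ((-8 - 1*6)*(6 + (1 + 3*2))**2 + 919)*(-1026) = ((-8 - 6)*(6 + (1 + 6))**2 + 919)*(-1026) = (-14*(6 + 7)**2 + 919)*(-1026) = (-14*13**2 + 919)*(-1026) = (-14*169 + 919)*(-1026) = (-2366 + 919)*(-1026) = -1447*(-1026) = 1484622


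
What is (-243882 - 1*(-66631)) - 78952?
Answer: -256203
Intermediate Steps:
(-243882 - 1*(-66631)) - 78952 = (-243882 + 66631) - 78952 = -177251 - 78952 = -256203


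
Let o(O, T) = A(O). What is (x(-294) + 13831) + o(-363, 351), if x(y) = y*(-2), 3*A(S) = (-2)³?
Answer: 43249/3 ≈ 14416.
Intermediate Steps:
A(S) = -8/3 (A(S) = (⅓)*(-2)³ = (⅓)*(-8) = -8/3)
x(y) = -2*y
o(O, T) = -8/3
(x(-294) + 13831) + o(-363, 351) = (-2*(-294) + 13831) - 8/3 = (588 + 13831) - 8/3 = 14419 - 8/3 = 43249/3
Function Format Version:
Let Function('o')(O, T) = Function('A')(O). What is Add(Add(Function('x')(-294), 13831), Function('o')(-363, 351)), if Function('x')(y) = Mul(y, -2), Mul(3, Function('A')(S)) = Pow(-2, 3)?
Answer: Rational(43249, 3) ≈ 14416.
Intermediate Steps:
Function('A')(S) = Rational(-8, 3) (Function('A')(S) = Mul(Rational(1, 3), Pow(-2, 3)) = Mul(Rational(1, 3), -8) = Rational(-8, 3))
Function('x')(y) = Mul(-2, y)
Function('o')(O, T) = Rational(-8, 3)
Add(Add(Function('x')(-294), 13831), Function('o')(-363, 351)) = Add(Add(Mul(-2, -294), 13831), Rational(-8, 3)) = Add(Add(588, 13831), Rational(-8, 3)) = Add(14419, Rational(-8, 3)) = Rational(43249, 3)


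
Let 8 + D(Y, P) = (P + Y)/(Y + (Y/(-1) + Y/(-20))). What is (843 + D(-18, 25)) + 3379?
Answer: 37996/9 ≈ 4221.8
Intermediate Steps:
D(Y, P) = -8 - 20*(P + Y)/Y (D(Y, P) = -8 + (P + Y)/(Y + (Y/(-1) + Y/(-20))) = -8 + (P + Y)/(Y + (Y*(-1) + Y*(-1/20))) = -8 + (P + Y)/(Y + (-Y - Y/20)) = -8 + (P + Y)/(Y - 21*Y/20) = -8 + (P + Y)/((-Y/20)) = -8 + (P + Y)*(-20/Y) = -8 - 20*(P + Y)/Y)
(843 + D(-18, 25)) + 3379 = (843 + (-28 - 20*25/(-18))) + 3379 = (843 + (-28 - 20*25*(-1/18))) + 3379 = (843 + (-28 + 250/9)) + 3379 = (843 - 2/9) + 3379 = 7585/9 + 3379 = 37996/9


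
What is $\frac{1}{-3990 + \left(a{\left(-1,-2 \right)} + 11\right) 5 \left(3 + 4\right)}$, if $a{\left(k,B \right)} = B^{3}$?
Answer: $- \frac{1}{3885} \approx -0.0002574$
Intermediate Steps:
$\frac{1}{-3990 + \left(a{\left(-1,-2 \right)} + 11\right) 5 \left(3 + 4\right)} = \frac{1}{-3990 + \left(\left(-2\right)^{3} + 11\right) 5 \left(3 + 4\right)} = \frac{1}{-3990 + \left(-8 + 11\right) 5 \cdot 7} = \frac{1}{-3990 + 3 \cdot 35} = \frac{1}{-3990 + 105} = \frac{1}{-3885} = - \frac{1}{3885}$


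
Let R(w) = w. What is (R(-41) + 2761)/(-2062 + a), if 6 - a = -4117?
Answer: 2720/2061 ≈ 1.3197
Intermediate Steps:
a = 4123 (a = 6 - 1*(-4117) = 6 + 4117 = 4123)
(R(-41) + 2761)/(-2062 + a) = (-41 + 2761)/(-2062 + 4123) = 2720/2061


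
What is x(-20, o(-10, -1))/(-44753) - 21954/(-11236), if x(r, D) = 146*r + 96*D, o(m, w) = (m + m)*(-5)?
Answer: 453725441/251422354 ≈ 1.8046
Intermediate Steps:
o(m, w) = -10*m (o(m, w) = (2*m)*(-5) = -10*m)
x(r, D) = 96*D + 146*r
x(-20, o(-10, -1))/(-44753) - 21954/(-11236) = (96*(-10*(-10)) + 146*(-20))/(-44753) - 21954/(-11236) = (96*100 - 2920)*(-1/44753) - 21954*(-1/11236) = (9600 - 2920)*(-1/44753) + 10977/5618 = 6680*(-1/44753) + 10977/5618 = -6680/44753 + 10977/5618 = 453725441/251422354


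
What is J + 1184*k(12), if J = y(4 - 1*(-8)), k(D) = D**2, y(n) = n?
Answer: 170508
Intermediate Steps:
J = 12 (J = 4 - 1*(-8) = 4 + 8 = 12)
J + 1184*k(12) = 12 + 1184*12**2 = 12 + 1184*144 = 12 + 170496 = 170508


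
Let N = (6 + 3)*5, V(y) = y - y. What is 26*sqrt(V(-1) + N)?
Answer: 78*sqrt(5) ≈ 174.41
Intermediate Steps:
V(y) = 0
N = 45 (N = 9*5 = 45)
26*sqrt(V(-1) + N) = 26*sqrt(0 + 45) = 26*sqrt(45) = 26*(3*sqrt(5)) = 78*sqrt(5)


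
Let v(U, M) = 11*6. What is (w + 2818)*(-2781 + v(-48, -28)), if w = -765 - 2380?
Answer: 887805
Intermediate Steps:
w = -3145
v(U, M) = 66
(w + 2818)*(-2781 + v(-48, -28)) = (-3145 + 2818)*(-2781 + 66) = -327*(-2715) = 887805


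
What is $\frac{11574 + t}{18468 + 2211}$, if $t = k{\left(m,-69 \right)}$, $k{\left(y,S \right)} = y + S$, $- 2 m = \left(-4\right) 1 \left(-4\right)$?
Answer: $\frac{11497}{20679} \approx 0.55597$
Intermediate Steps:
$m = -8$ ($m = - \frac{\left(-4\right) 1 \left(-4\right)}{2} = - \frac{\left(-4\right) \left(-4\right)}{2} = \left(- \frac{1}{2}\right) 16 = -8$)
$k{\left(y,S \right)} = S + y$
$t = -77$ ($t = -69 - 8 = -77$)
$\frac{11574 + t}{18468 + 2211} = \frac{11574 - 77}{18468 + 2211} = \frac{11497}{20679}$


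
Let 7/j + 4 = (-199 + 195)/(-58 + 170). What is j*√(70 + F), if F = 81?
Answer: -196*√151/113 ≈ -21.314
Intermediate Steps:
j = -196/113 (j = 7/(-4 + (-199 + 195)/(-58 + 170)) = 7/(-4 - 4/112) = 7/(-4 - 4*1/112) = 7/(-4 - 1/28) = 7/(-113/28) = 7*(-28/113) = -196/113 ≈ -1.7345)
j*√(70 + F) = -196*√(70 + 81)/113 = -196*√151/113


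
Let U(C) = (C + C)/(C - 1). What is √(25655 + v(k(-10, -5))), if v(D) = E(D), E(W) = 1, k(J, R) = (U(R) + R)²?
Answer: 2*√6414 ≈ 160.17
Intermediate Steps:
U(C) = 2*C/(-1 + C) (U(C) = (2*C)/(-1 + C) = 2*C/(-1 + C))
k(J, R) = (R + 2*R/(-1 + R))² (k(J, R) = (2*R/(-1 + R) + R)² = (R + 2*R/(-1 + R))²)
v(D) = 1
√(25655 + v(k(-10, -5))) = √(25655 + 1) = √25656 = 2*√6414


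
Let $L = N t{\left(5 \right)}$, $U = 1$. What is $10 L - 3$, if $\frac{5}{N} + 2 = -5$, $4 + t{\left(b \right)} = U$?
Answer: $\frac{129}{7} \approx 18.429$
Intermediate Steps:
$t{\left(b \right)} = -3$ ($t{\left(b \right)} = -4 + 1 = -3$)
$N = - \frac{5}{7}$ ($N = \frac{5}{-2 - 5} = \frac{5}{-7} = 5 \left(- \frac{1}{7}\right) = - \frac{5}{7} \approx -0.71429$)
$L = \frac{15}{7}$ ($L = \left(- \frac{5}{7}\right) \left(-3\right) = \frac{15}{7} \approx 2.1429$)
$10 L - 3 = 10 \cdot \frac{15}{7} - 3 = \frac{150}{7} - 3 = \frac{129}{7}$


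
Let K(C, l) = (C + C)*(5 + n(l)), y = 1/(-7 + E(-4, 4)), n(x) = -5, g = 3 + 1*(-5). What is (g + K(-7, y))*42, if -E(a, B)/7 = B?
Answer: -84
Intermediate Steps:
g = -2 (g = 3 - 5 = -2)
E(a, B) = -7*B
y = -1/35 (y = 1/(-7 - 7*4) = 1/(-7 - 28) = 1/(-35) = -1/35 ≈ -0.028571)
K(C, l) = 0 (K(C, l) = (C + C)*(5 - 5) = (2*C)*0 = 0)
(g + K(-7, y))*42 = (-2 + 0)*42 = -2*42 = -84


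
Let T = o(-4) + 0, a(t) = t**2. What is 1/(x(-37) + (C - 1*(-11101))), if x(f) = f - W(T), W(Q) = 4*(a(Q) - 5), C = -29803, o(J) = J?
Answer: -1/18783 ≈ -5.3240e-5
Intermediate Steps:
T = -4 (T = -4 + 0 = -4)
W(Q) = -20 + 4*Q**2 (W(Q) = 4*(Q**2 - 5) = 4*(-5 + Q**2) = -20 + 4*Q**2)
x(f) = -44 + f (x(f) = f - (-20 + 4*(-4)**2) = f - (-20 + 4*16) = f - (-20 + 64) = f - 1*44 = f - 44 = -44 + f)
1/(x(-37) + (C - 1*(-11101))) = 1/((-44 - 37) + (-29803 - 1*(-11101))) = 1/(-81 + (-29803 + 11101)) = 1/(-81 - 18702) = 1/(-18783) = -1/18783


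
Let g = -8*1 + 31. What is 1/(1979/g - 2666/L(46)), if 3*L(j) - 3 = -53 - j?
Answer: 368/62323 ≈ 0.0059047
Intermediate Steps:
L(j) = -50/3 - j/3 (L(j) = 1 + (-53 - j)/3 = 1 + (-53/3 - j/3) = -50/3 - j/3)
g = 23 (g = -8 + 31 = 23)
1/(1979/g - 2666/L(46)) = 1/(1979/23 - 2666/(-50/3 - 1/3*46)) = 1/(1979*(1/23) - 2666/(-50/3 - 46/3)) = 1/(1979/23 - 2666/(-32)) = 1/(1979/23 - 2666*(-1/32)) = 1/(1979/23 + 1333/16) = 1/(62323/368) = 368/62323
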